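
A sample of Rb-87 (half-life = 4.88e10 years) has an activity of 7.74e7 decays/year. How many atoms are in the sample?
N = A/λ = 5.449e18 atoms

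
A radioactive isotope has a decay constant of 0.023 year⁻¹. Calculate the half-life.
t½ = ln(2)/λ = 30.14 years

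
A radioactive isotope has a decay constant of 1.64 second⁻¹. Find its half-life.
t½ = ln(2)/λ = 0.4227 seconds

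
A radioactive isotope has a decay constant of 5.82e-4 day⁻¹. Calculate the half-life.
t½ = ln(2)/λ = 1191 days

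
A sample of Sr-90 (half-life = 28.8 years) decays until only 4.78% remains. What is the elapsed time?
t = t½ × log₂(N₀/N) = 126.3 years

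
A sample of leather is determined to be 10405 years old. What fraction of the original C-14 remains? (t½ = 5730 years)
N/N₀ = (1/2)^(t/t½) = 0.284 = 28.4%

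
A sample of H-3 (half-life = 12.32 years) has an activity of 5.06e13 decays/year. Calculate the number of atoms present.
N = A/λ = 8.994e14 atoms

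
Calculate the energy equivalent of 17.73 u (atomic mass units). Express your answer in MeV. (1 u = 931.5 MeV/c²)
E = mc² = 16520 MeV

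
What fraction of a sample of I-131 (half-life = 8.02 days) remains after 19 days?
N/N₀ = (1/2)^(t/t½) = 0.1936 = 19.4%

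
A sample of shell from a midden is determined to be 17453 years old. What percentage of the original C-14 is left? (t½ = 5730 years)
N/N₀ = (1/2)^(t/t½) = 0.1211 = 12.1%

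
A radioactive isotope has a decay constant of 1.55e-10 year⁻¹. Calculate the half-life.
t½ = ln(2)/λ = 4.472e9 years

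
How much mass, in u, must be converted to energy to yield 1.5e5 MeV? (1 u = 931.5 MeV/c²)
m = E/c² = 161 u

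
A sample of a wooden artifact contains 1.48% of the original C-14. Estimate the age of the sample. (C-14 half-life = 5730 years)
Age = t½ × log₂(1/ratio) = 34830 years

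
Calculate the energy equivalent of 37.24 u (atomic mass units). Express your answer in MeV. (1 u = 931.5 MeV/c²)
E = mc² = 34690 MeV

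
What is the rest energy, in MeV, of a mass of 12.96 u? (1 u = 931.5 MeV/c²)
E = mc² = 12070 MeV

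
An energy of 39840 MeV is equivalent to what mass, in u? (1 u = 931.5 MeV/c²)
m = E/c² = 42.77 u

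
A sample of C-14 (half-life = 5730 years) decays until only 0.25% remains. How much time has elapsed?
t = t½ × log₂(N₀/N) = 49530 years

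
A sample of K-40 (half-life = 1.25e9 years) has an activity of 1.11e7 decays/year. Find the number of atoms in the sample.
N = A/λ = 2.002e16 atoms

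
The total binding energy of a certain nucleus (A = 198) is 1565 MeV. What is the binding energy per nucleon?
B.E./A = 1565/198 = 7.904 MeV/nucleon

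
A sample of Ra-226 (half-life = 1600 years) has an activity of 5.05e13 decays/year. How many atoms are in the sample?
N = A/λ = 1.166e17 atoms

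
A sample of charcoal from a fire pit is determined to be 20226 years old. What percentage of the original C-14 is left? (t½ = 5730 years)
N/N₀ = (1/2)^(t/t½) = 0.08658 = 8.66%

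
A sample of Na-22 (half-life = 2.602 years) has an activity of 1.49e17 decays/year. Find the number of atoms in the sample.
N = A/λ = 5.593e17 atoms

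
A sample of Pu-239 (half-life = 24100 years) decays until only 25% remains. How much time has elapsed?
t = t½ × log₂(N₀/N) = 48200 years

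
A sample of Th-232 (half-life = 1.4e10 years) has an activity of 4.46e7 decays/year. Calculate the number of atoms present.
N = A/λ = 9.008e17 atoms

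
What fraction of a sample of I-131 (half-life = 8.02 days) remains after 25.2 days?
N/N₀ = (1/2)^(t/t½) = 0.1133 = 11.3%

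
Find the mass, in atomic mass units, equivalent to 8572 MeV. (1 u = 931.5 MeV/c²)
m = E/c² = 9.202 u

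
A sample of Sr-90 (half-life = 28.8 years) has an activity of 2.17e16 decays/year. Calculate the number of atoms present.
N = A/λ = 9.016e17 atoms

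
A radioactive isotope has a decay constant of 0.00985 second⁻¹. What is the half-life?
t½ = ln(2)/λ = 70.37 seconds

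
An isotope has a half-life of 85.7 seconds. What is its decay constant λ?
λ = ln(2)/t½ = 0.008088 second⁻¹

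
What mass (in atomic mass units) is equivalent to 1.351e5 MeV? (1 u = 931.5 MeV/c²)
m = E/c² = 145 u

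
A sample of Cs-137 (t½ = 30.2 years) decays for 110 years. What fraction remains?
N/N₀ = (1/2)^(t/t½) = 0.08008 = 8.01%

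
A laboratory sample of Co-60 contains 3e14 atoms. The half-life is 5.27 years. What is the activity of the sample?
A = λN = 3.946e13 decays/year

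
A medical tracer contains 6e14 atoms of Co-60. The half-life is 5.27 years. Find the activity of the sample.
A = λN = 7.892e13 decays/year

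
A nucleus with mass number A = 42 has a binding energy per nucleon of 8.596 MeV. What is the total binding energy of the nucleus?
B.E. = 8.596 × 42 = 361 MeV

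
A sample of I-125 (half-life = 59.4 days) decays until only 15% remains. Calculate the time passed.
t = t½ × log₂(N₀/N) = 162.6 days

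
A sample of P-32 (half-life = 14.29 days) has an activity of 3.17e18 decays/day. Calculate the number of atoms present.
N = A/λ = 6.535e19 atoms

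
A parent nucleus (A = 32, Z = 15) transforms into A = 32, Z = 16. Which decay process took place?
ΔA = 0, ΔZ = +1 ⇒ beta-minus decay (β⁻)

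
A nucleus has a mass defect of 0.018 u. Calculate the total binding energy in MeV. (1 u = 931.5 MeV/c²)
B.E. = Δm × 931.5 = 16.77 MeV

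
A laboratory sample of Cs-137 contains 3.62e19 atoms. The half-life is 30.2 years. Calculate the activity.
A = λN = 8.309e17 decays/year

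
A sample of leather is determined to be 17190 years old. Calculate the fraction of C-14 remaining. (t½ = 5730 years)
N/N₀ = (1/2)^(t/t½) = 0.125 = 12.5%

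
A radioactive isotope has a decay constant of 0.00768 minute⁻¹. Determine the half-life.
t½ = ln(2)/λ = 90.25 minutes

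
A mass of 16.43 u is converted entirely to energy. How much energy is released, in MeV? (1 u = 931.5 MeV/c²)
E = mc² = 15300 MeV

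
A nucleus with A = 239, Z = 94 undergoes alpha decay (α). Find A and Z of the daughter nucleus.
Daughter: A = 235, Z = 92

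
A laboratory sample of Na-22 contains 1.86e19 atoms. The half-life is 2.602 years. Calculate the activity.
A = λN = 4.955e18 decays/year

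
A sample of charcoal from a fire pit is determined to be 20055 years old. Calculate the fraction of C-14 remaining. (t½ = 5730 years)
N/N₀ = (1/2)^(t/t½) = 0.08839 = 8.84%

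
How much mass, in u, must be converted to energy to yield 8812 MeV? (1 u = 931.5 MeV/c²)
m = E/c² = 9.46 u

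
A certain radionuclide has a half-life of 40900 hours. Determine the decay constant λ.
λ = ln(2)/t½ = 1.695e-5 hour⁻¹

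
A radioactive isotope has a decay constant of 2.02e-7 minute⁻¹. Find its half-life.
t½ = ln(2)/λ = 3.431e6 minutes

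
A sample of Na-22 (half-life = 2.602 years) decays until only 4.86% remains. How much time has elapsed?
t = t½ × log₂(N₀/N) = 11.35 years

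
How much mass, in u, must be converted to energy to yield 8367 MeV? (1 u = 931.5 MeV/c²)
m = E/c² = 8.982 u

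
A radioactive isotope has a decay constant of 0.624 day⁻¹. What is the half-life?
t½ = ln(2)/λ = 1.111 days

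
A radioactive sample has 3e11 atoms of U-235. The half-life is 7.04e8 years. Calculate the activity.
A = λN = 295.4 decays/year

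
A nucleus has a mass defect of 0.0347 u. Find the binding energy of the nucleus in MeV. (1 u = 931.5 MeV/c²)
B.E. = Δm × 931.5 = 32.32 MeV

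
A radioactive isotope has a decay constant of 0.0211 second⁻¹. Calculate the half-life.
t½ = ln(2)/λ = 32.85 seconds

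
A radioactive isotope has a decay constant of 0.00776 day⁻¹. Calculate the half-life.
t½ = ln(2)/λ = 89.32 days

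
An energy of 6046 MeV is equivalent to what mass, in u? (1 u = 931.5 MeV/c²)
m = E/c² = 6.491 u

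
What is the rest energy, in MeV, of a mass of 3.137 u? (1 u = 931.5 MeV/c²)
E = mc² = 2922 MeV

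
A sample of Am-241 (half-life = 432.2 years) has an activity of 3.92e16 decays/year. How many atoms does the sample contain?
N = A/λ = 2.444e19 atoms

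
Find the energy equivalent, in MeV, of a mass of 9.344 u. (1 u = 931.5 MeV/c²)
E = mc² = 8704 MeV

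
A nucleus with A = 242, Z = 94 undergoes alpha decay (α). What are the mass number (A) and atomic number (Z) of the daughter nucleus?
Daughter: A = 238, Z = 92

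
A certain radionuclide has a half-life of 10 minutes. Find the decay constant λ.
λ = ln(2)/t½ = 0.06931 minute⁻¹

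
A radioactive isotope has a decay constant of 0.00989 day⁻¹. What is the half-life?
t½ = ln(2)/λ = 70.09 days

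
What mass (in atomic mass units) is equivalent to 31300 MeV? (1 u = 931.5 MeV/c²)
m = E/c² = 33.6 u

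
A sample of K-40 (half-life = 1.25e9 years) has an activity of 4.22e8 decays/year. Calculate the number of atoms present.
N = A/λ = 7.61e17 atoms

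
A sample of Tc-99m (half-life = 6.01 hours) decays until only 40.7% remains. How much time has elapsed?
t = t½ × log₂(N₀/N) = 7.794 hours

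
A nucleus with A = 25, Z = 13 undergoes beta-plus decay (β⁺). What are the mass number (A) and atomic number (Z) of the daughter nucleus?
Daughter: A = 25, Z = 12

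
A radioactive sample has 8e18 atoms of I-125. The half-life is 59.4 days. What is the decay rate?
A = λN = 9.335e16 decays/day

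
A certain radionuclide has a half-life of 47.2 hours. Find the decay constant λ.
λ = ln(2)/t½ = 0.01469 hour⁻¹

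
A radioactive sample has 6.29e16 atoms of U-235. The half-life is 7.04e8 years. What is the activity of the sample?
A = λN = 6.193e7 decays/year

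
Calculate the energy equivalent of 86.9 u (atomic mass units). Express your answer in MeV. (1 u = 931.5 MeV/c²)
E = mc² = 80950 MeV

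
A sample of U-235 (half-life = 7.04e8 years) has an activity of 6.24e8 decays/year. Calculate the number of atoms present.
N = A/λ = 6.338e17 atoms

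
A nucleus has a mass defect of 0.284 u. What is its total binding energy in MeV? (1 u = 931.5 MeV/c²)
B.E. = Δm × 931.5 = 264.5 MeV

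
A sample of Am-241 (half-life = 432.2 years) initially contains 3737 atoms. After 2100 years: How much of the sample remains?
N = N₀(1/2)^(t/t½) = 128.8 atoms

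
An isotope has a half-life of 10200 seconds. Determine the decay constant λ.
λ = ln(2)/t½ = 6.796e-5 second⁻¹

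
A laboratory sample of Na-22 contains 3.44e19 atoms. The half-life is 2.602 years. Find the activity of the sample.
A = λN = 9.164e18 decays/year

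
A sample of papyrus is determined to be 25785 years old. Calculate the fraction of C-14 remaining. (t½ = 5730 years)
N/N₀ = (1/2)^(t/t½) = 0.04419 = 4.42%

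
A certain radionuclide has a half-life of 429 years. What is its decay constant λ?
λ = ln(2)/t½ = 0.001616 year⁻¹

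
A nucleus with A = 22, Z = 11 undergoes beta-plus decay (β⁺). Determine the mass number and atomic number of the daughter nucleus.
Daughter: A = 22, Z = 10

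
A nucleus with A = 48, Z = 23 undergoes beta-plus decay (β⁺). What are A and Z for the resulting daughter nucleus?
Daughter: A = 48, Z = 22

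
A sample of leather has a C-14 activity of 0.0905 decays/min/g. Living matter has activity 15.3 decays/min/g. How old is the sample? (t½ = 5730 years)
Age = t½ × log₂(A₀/A) = 42410 years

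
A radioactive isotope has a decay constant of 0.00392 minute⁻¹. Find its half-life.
t½ = ln(2)/λ = 176.8 minutes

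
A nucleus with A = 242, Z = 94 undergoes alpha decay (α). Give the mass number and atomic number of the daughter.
Daughter: A = 238, Z = 92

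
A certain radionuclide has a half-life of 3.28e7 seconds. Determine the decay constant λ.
λ = ln(2)/t½ = 2.113e-8 second⁻¹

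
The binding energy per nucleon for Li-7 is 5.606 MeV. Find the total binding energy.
B.E. = 5.606 × 7 = 39.24 MeV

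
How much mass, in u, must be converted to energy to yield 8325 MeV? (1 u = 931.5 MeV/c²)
m = E/c² = 8.937 u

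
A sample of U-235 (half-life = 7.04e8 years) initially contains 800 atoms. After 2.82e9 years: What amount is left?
N = N₀(1/2)^(t/t½) = 49.8 atoms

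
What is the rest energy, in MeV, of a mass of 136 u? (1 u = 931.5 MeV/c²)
E = mc² = 1.267e5 MeV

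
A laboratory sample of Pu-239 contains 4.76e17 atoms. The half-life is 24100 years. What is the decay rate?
A = λN = 1.369e13 decays/year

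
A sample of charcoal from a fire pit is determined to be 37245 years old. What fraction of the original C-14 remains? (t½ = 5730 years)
N/N₀ = (1/2)^(t/t½) = 0.01105 = 1.1%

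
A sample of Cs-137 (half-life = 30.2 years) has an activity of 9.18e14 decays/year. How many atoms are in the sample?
N = A/λ = 4e16 atoms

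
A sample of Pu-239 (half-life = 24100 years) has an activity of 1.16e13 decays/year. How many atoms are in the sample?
N = A/λ = 4.033e17 atoms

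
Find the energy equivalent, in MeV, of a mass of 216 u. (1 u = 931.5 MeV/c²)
E = mc² = 2.012e5 MeV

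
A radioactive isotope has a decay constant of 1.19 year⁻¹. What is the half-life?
t½ = ln(2)/λ = 0.5825 years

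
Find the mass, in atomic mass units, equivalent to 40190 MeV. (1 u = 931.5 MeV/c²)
m = E/c² = 43.15 u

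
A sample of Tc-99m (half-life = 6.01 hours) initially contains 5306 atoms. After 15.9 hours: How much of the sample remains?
N = N₀(1/2)^(t/t½) = 847.9 atoms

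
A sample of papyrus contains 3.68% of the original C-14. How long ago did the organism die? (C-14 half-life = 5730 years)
Age = t½ × log₂(1/ratio) = 27300 years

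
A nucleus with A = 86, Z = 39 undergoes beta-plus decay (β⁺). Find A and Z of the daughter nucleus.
Daughter: A = 86, Z = 38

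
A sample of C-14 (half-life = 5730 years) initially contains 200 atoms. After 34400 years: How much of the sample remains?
N = N₀(1/2)^(t/t½) = 3.117 atoms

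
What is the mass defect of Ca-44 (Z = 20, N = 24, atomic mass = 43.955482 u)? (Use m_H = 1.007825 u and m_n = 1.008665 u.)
Δm = Z·m_H + N·m_n − M = 0.409 u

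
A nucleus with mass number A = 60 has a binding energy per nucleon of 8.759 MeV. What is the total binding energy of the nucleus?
B.E. = 8.759 × 60 = 525.5 MeV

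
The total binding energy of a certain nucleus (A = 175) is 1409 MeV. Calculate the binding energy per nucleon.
B.E./A = 1409/175 = 8.051 MeV/nucleon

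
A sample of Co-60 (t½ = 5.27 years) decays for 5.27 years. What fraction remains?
N/N₀ = (1/2)^(t/t½) = 0.5 = 50%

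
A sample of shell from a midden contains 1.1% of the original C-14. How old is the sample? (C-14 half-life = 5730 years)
Age = t½ × log₂(1/ratio) = 37280 years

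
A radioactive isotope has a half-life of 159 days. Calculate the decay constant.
λ = ln(2)/t½ = 0.004359 day⁻¹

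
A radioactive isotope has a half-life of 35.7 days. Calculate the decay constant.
λ = ln(2)/t½ = 0.01942 day⁻¹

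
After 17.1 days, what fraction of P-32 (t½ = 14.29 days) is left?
N/N₀ = (1/2)^(t/t½) = 0.4363 = 43.6%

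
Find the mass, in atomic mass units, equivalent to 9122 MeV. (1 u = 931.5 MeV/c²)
m = E/c² = 9.793 u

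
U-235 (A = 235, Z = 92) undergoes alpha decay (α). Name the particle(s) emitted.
α particle = ⁴₂He (2 protons + 2 neutrons)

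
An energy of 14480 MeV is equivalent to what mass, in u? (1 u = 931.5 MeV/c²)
m = E/c² = 15.54 u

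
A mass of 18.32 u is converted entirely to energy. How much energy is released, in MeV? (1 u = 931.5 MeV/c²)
E = mc² = 17070 MeV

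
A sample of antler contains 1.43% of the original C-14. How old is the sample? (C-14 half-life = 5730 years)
Age = t½ × log₂(1/ratio) = 35110 years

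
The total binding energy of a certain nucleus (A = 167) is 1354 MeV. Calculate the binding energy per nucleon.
B.E./A = 1354/167 = 8.108 MeV/nucleon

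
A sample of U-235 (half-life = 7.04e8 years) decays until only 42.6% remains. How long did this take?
t = t½ × log₂(N₀/N) = 8.667e8 years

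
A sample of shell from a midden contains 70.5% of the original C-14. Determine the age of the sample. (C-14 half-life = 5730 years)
Age = t½ × log₂(1/ratio) = 2890 years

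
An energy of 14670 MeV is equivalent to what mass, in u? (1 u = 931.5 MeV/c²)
m = E/c² = 15.75 u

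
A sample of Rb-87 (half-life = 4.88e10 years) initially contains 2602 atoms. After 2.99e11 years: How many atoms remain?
N = N₀(1/2)^(t/t½) = 37.23 atoms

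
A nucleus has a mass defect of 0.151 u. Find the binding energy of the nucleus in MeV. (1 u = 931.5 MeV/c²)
B.E. = Δm × 931.5 = 140.7 MeV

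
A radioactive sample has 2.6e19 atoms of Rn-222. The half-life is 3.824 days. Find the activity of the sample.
A = λN = 4.713e18 decays/day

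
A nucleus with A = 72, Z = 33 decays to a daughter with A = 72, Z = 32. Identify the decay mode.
ΔA = 0, ΔZ = -1 ⇒ beta-plus decay (β⁺) or electron capture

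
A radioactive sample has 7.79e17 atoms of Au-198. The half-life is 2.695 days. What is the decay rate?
A = λN = 2.004e17 decays/day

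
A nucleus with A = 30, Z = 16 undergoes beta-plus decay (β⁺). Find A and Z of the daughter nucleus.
Daughter: A = 30, Z = 15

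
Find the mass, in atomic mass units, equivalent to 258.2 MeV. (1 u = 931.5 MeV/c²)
m = E/c² = 0.2772 u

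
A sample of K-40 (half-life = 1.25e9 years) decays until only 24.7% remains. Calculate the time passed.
t = t½ × log₂(N₀/N) = 2.522e9 years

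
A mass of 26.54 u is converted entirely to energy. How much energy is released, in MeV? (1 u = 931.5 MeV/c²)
E = mc² = 24720 MeV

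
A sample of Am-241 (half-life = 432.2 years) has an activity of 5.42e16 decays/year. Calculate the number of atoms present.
N = A/λ = 3.38e19 atoms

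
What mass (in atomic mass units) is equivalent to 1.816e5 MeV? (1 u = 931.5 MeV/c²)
m = E/c² = 195 u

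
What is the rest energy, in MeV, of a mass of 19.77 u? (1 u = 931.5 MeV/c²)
E = mc² = 18420 MeV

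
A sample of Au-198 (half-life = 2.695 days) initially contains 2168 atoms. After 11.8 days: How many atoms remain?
N = N₀(1/2)^(t/t½) = 104.2 atoms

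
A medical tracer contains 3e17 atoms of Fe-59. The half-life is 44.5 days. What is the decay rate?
A = λN = 4.673e15 decays/day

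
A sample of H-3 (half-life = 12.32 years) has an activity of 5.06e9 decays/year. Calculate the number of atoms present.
N = A/λ = 8.994e10 atoms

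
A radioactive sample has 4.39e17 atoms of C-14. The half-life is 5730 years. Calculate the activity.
A = λN = 5.31e13 decays/year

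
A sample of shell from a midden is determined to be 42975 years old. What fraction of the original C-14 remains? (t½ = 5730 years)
N/N₀ = (1/2)^(t/t½) = 0.005524 = 0.552%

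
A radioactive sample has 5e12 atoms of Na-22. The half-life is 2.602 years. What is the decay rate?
A = λN = 1.332e12 decays/year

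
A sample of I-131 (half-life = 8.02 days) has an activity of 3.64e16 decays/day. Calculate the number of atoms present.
N = A/λ = 4.212e17 atoms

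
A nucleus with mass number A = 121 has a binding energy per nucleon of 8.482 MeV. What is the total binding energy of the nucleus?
B.E. = 8.482 × 121 = 1026 MeV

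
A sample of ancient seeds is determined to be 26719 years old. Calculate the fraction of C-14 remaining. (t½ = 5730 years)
N/N₀ = (1/2)^(t/t½) = 0.03947 = 3.95%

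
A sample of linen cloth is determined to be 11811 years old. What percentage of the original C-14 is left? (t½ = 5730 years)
N/N₀ = (1/2)^(t/t½) = 0.2396 = 24%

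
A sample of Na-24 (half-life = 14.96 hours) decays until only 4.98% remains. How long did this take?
t = t½ × log₂(N₀/N) = 64.74 hours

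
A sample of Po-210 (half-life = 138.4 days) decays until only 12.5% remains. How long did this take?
t = t½ × log₂(N₀/N) = 415.2 days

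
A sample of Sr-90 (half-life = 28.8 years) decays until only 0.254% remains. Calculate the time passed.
t = t½ × log₂(N₀/N) = 248.3 years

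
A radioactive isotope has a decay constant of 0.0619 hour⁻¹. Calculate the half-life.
t½ = ln(2)/λ = 11.2 hours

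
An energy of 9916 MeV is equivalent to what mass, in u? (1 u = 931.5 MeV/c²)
m = E/c² = 10.65 u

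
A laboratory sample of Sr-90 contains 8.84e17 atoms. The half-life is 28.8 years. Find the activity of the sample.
A = λN = 2.128e16 decays/year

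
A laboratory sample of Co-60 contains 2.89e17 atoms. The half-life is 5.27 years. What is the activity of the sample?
A = λN = 3.801e16 decays/year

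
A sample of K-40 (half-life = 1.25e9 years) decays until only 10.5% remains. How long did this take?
t = t½ × log₂(N₀/N) = 4.064e9 years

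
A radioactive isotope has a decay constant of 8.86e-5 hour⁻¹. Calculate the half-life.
t½ = ln(2)/λ = 7823 hours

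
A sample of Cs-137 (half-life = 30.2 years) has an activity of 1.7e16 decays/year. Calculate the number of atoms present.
N = A/λ = 7.407e17 atoms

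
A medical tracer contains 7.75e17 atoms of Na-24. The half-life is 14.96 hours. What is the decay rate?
A = λN = 3.591e16 decays/hour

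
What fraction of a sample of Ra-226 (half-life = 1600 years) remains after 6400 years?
N/N₀ = (1/2)^(t/t½) = 0.0625 = 6.25%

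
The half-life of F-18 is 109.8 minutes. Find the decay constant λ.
λ = ln(2)/t½ = 0.006313 minute⁻¹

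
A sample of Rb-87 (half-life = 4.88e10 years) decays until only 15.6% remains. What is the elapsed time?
t = t½ × log₂(N₀/N) = 1.308e11 years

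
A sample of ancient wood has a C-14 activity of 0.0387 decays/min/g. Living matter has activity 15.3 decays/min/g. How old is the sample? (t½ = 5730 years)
Age = t½ × log₂(A₀/A) = 49430 years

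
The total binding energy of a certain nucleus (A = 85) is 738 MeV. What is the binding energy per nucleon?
B.E./A = 738/85 = 8.682 MeV/nucleon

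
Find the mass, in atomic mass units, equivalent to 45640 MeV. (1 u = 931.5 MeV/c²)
m = E/c² = 49 u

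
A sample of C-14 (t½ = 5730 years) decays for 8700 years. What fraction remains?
N/N₀ = (1/2)^(t/t½) = 0.3491 = 34.9%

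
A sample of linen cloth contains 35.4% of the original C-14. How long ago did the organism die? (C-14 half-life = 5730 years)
Age = t½ × log₂(1/ratio) = 8585 years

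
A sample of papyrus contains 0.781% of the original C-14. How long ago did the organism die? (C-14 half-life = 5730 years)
Age = t½ × log₂(1/ratio) = 40110 years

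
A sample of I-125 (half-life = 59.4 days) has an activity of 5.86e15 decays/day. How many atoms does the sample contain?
N = A/λ = 5.022e17 atoms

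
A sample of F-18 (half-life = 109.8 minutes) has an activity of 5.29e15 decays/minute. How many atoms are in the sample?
N = A/λ = 8.38e17 atoms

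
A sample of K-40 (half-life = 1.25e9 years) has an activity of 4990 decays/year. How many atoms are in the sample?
N = A/λ = 8.999e12 atoms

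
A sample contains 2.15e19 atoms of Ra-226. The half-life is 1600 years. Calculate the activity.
A = λN = 9.314e15 decays/year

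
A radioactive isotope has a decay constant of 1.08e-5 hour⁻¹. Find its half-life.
t½ = ln(2)/λ = 64180 hours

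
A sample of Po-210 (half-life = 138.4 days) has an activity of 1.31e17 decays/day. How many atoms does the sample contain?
N = A/λ = 2.616e19 atoms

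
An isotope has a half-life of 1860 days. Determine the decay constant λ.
λ = ln(2)/t½ = 3.727e-4 day⁻¹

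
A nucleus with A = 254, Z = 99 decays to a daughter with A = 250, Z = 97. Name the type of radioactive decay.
ΔA = -4, ΔZ = -2 ⇒ alpha decay (α)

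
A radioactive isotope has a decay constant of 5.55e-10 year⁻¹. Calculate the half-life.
t½ = ln(2)/λ = 1.249e9 years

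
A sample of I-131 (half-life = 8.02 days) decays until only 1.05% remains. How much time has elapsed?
t = t½ × log₂(N₀/N) = 52.72 days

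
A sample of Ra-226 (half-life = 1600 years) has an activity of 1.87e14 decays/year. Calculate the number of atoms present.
N = A/λ = 4.317e17 atoms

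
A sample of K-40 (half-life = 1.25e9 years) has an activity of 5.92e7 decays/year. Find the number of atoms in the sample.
N = A/λ = 1.068e17 atoms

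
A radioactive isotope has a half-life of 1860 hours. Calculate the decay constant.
λ = ln(2)/t½ = 3.727e-4 hour⁻¹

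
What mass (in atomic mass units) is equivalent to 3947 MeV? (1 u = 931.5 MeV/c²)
m = E/c² = 4.237 u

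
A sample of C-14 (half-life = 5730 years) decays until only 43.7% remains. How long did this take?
t = t½ × log₂(N₀/N) = 6843 years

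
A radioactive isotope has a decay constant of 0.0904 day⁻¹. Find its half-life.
t½ = ln(2)/λ = 7.668 days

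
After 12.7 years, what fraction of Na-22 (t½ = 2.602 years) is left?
N/N₀ = (1/2)^(t/t½) = 0.03394 = 3.39%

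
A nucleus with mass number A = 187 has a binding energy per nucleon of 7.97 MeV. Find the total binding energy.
B.E. = 7.97 × 187 = 1490 MeV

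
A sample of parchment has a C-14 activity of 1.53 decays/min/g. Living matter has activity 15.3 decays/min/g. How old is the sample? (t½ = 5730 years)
Age = t½ × log₂(A₀/A) = 19030 years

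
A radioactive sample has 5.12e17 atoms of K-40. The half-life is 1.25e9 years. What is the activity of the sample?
A = λN = 2.839e8 decays/year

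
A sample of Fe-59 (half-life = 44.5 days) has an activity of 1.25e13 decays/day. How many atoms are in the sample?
N = A/λ = 8.025e14 atoms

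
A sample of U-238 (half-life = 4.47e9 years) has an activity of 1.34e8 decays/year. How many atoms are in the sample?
N = A/λ = 8.641e17 atoms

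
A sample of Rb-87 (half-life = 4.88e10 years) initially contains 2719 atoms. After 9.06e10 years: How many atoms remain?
N = N₀(1/2)^(t/t½) = 750.8 atoms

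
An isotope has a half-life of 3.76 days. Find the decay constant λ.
λ = ln(2)/t½ = 0.1843 day⁻¹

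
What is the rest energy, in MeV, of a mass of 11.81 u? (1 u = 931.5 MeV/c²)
E = mc² = 11000 MeV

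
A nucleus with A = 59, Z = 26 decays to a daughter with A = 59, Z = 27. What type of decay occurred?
ΔA = 0, ΔZ = +1 ⇒ beta-minus decay (β⁻)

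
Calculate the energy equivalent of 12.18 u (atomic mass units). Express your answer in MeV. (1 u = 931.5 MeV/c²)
E = mc² = 11350 MeV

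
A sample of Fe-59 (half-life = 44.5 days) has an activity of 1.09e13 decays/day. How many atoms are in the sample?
N = A/λ = 6.998e14 atoms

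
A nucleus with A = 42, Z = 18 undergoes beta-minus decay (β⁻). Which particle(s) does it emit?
β⁻: electron (e⁻) + antineutrino (ν̄ₑ)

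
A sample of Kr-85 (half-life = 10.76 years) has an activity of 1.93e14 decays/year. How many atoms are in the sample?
N = A/λ = 2.996e15 atoms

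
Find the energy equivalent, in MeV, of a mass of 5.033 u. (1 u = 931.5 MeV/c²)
E = mc² = 4688 MeV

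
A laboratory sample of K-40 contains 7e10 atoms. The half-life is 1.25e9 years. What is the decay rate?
A = λN = 38.82 decays/year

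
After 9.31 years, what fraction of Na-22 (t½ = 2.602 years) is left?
N/N₀ = (1/2)^(t/t½) = 0.08374 = 8.37%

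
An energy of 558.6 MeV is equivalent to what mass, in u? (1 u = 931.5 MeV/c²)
m = E/c² = 0.5997 u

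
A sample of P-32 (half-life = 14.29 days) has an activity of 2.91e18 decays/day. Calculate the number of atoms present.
N = A/λ = 5.999e19 atoms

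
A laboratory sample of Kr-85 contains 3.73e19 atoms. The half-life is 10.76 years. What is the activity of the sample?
A = λN = 2.403e18 decays/year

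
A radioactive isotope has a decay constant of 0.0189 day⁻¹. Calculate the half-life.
t½ = ln(2)/λ = 36.67 days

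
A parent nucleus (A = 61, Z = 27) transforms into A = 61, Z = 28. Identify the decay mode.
ΔA = 0, ΔZ = +1 ⇒ beta-minus decay (β⁻)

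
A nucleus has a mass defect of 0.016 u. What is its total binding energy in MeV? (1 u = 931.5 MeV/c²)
B.E. = Δm × 931.5 = 14.9 MeV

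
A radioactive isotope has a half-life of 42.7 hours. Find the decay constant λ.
λ = ln(2)/t½ = 0.01623 hour⁻¹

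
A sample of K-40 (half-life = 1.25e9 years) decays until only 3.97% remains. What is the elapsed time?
t = t½ × log₂(N₀/N) = 5.818e9 years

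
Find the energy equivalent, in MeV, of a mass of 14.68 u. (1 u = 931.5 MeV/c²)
E = mc² = 13670 MeV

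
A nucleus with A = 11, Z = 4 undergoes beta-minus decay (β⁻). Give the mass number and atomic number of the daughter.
Daughter: A = 11, Z = 5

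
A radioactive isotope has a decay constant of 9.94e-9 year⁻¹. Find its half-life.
t½ = ln(2)/λ = 6.973e7 years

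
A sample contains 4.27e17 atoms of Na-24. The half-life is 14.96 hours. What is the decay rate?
A = λN = 1.978e16 decays/hour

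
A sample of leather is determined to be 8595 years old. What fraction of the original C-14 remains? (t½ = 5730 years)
N/N₀ = (1/2)^(t/t½) = 0.3536 = 35.4%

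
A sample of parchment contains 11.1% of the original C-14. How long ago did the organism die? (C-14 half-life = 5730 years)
Age = t½ × log₂(1/ratio) = 18170 years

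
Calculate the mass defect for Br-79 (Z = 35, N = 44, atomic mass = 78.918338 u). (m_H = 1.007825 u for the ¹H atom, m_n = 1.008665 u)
Δm = Z·m_H + N·m_n − M = 0.7368 u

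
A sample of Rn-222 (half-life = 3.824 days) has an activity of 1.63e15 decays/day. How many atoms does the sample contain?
N = A/λ = 8.992e15 atoms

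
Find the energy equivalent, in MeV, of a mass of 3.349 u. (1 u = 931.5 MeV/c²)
E = mc² = 3120 MeV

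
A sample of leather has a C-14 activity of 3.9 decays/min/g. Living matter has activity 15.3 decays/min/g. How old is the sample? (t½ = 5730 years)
Age = t½ × log₂(A₀/A) = 11300 years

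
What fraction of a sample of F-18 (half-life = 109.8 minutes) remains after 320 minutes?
N/N₀ = (1/2)^(t/t½) = 0.1326 = 13.3%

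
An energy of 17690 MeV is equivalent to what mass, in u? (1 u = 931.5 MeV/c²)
m = E/c² = 18.99 u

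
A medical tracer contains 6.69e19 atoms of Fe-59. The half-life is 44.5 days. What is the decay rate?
A = λN = 1.042e18 decays/day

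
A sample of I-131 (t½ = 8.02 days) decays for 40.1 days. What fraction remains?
N/N₀ = (1/2)^(t/t½) = 0.03125 = 3.12%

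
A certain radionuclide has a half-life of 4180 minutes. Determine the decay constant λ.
λ = ln(2)/t½ = 1.658e-4 minute⁻¹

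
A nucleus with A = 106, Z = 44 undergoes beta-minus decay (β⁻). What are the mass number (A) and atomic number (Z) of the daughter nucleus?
Daughter: A = 106, Z = 45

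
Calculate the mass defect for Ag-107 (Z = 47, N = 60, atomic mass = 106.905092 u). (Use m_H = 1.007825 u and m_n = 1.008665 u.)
Δm = Z·m_H + N·m_n − M = 0.9826 u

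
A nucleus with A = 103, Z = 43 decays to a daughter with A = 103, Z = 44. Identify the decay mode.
ΔA = 0, ΔZ = +1 ⇒ beta-minus decay (β⁻)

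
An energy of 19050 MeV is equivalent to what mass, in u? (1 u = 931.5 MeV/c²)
m = E/c² = 20.45 u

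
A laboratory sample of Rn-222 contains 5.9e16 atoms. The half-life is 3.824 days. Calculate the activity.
A = λN = 1.069e16 decays/day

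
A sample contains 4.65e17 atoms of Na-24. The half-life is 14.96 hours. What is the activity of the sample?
A = λN = 2.155e16 decays/hour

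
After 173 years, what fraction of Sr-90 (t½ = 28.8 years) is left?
N/N₀ = (1/2)^(t/t½) = 0.01555 = 1.55%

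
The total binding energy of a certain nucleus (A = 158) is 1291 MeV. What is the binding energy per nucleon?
B.E./A = 1291/158 = 8.171 MeV/nucleon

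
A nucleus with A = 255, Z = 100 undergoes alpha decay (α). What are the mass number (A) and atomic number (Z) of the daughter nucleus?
Daughter: A = 251, Z = 98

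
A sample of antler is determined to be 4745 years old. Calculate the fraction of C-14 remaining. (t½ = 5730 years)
N/N₀ = (1/2)^(t/t½) = 0.5633 = 56.3%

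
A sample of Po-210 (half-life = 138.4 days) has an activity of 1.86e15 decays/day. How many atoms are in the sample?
N = A/λ = 3.714e17 atoms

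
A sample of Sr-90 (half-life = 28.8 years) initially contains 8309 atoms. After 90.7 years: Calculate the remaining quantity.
N = N₀(1/2)^(t/t½) = 936.5 atoms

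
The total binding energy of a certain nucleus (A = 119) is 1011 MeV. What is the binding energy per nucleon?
B.E./A = 1011/119 = 8.496 MeV/nucleon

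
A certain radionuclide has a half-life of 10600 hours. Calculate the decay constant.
λ = ln(2)/t½ = 6.539e-5 hour⁻¹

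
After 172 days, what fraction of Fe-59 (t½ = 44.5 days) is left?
N/N₀ = (1/2)^(t/t½) = 0.06862 = 6.86%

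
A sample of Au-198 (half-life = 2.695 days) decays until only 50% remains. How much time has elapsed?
t = t½ × log₂(N₀/N) = 2.695 days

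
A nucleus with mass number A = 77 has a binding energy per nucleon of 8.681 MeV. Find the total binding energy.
B.E. = 8.681 × 77 = 668.4 MeV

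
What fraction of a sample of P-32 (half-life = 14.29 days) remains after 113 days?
N/N₀ = (1/2)^(t/t½) = 0.004165 = 0.416%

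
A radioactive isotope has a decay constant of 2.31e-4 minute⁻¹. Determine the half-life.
t½ = ln(2)/λ = 3001 minutes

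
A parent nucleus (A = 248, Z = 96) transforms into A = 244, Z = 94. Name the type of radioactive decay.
ΔA = -4, ΔZ = -2 ⇒ alpha decay (α)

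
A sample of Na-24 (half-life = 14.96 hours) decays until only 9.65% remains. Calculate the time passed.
t = t½ × log₂(N₀/N) = 50.46 hours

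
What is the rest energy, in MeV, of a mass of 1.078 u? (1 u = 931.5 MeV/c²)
E = mc² = 1004 MeV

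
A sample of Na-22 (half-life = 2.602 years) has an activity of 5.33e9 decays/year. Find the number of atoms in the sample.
N = A/λ = 2.001e10 atoms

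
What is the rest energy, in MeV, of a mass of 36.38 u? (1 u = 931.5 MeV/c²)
E = mc² = 33890 MeV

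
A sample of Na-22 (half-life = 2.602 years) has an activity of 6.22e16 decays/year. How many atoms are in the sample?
N = A/λ = 2.335e17 atoms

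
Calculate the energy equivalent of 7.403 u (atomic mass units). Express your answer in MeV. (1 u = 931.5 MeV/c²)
E = mc² = 6896 MeV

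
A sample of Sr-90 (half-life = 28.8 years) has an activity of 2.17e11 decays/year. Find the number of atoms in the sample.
N = A/λ = 9.016e12 atoms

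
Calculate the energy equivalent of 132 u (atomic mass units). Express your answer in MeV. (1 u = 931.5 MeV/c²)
E = mc² = 1.23e5 MeV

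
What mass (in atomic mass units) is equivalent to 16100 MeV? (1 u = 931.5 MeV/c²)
m = E/c² = 17.28 u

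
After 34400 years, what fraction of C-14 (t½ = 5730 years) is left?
N/N₀ = (1/2)^(t/t½) = 0.01559 = 1.56%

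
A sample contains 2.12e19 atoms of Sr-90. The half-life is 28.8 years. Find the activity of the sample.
A = λN = 5.102e17 decays/year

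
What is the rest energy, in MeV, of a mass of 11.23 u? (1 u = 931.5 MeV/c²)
E = mc² = 10460 MeV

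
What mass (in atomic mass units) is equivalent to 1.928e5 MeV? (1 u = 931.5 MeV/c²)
m = E/c² = 207 u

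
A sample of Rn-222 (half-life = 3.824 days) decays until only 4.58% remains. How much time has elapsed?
t = t½ × log₂(N₀/N) = 17.01 days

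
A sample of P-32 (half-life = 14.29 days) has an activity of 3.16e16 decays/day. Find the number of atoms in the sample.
N = A/λ = 6.515e17 atoms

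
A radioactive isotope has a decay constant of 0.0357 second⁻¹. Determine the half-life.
t½ = ln(2)/λ = 19.42 seconds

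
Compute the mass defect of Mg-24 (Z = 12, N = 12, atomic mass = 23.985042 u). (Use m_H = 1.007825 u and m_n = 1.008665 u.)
Δm = Z·m_H + N·m_n − M = 0.2128 u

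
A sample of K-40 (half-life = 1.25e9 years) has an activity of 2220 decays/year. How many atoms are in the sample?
N = A/λ = 4.003e12 atoms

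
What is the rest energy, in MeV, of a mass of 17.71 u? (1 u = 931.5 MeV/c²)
E = mc² = 16500 MeV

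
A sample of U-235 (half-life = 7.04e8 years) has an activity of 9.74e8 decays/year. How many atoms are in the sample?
N = A/λ = 9.893e17 atoms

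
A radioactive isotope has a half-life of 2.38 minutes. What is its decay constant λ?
λ = ln(2)/t½ = 0.2912 minute⁻¹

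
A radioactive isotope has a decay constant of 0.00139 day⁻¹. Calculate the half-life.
t½ = ln(2)/λ = 498.7 days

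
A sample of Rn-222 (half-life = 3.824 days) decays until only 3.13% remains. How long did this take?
t = t½ × log₂(N₀/N) = 19.11 days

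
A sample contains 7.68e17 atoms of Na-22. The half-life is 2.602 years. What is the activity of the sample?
A = λN = 2.046e17 decays/year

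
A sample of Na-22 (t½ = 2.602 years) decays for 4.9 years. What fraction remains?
N/N₀ = (1/2)^(t/t½) = 0.2711 = 27.1%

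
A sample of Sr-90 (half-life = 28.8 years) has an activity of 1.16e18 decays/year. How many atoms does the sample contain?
N = A/λ = 4.82e19 atoms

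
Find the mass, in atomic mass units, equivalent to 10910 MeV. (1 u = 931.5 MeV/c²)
m = E/c² = 11.71 u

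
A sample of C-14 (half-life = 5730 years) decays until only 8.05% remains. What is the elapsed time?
t = t½ × log₂(N₀/N) = 20830 years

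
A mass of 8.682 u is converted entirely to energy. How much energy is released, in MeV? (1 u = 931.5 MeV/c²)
E = mc² = 8087 MeV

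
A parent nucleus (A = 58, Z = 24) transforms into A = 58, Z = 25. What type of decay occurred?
ΔA = 0, ΔZ = +1 ⇒ beta-minus decay (β⁻)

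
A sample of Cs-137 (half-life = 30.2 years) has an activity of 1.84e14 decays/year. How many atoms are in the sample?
N = A/λ = 8.017e15 atoms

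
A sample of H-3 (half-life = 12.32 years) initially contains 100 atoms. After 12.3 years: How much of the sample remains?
N = N₀(1/2)^(t/t½) = 50.06 atoms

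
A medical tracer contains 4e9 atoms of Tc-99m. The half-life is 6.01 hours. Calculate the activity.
A = λN = 4.613e8 decays/hour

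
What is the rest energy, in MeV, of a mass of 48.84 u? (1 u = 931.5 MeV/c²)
E = mc² = 45490 MeV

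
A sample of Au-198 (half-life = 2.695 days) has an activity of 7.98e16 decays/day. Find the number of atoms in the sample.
N = A/λ = 3.103e17 atoms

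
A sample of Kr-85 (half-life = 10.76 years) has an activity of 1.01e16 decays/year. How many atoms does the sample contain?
N = A/λ = 1.568e17 atoms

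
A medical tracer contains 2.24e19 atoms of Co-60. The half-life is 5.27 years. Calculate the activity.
A = λN = 2.946e18 decays/year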